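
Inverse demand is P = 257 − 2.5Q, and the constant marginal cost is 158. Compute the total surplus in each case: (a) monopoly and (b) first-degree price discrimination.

The monopolist equates marginal revenue to marginal cost: 257 − 5Q = 158, so Q = 19.8. From demand, P = 207.5.
CS = ½·(257 − 207.5)·19.8 = 490.05; PS = (207.5 − 158)·19.8 = 980.1; TS = 1470.15.
With perfect price discrimination, output is the efficient level Q = 39.6 (where demand meets MC), but every buyer pays their willingness to pay: CS = 0 and PS = total surplus.
TS = 1960.2 (equal to competitive TS).

Monopoly: TS = 1470.15; Perfect PD: TS = 1960.2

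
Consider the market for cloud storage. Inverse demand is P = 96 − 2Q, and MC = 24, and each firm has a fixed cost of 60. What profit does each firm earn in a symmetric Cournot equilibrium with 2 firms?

π_i = 228

In a 2-firm Cournot equilibrium, symmetry and the first-order condition give q = (96 − 24)/(6) = 12. So Q = 24 and P = 48.
Each firm's profit = (48 − 24)·12 − 60 = 228.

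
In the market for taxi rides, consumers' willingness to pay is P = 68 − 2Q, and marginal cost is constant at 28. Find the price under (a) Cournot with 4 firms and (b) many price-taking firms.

Cournot with 4 identical firms: the symmetric best-response condition is 68 − 10q = 28. Each firm produces q = 4, total output Q = 16, price P = 36.
Competitive firms price at marginal cost: P = 28, giving Q = 20.

Cournot: P = 36; Competition: P = 28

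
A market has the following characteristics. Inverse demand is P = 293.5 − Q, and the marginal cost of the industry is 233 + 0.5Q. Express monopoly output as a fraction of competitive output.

Q_m/Q_c = 0.6

A monopolist chooses Q where MR = MC. MR = 293.5 − 2Q; setting this equal to 233 + 0.5Q gives Q = 24.2 and P = 269.3.
Competitive equilibrium sets price equal to marginal cost: 293.5 − Q = 233 + 0.5Q, so Q = 121/3 and P = 1519/6.
Ratio Q_m/Q_c = 24.2/(121/3) = 0.6.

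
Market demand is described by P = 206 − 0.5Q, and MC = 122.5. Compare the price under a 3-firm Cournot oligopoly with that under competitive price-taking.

Cournot: P = 143.375; Competition: P = 122.5

Cournot with 3 identical firms: the symmetric best-response condition is 206 − 2q = 122.5. Each firm produces q = 41.75, total output Q = 125.25, price P = 143.375.
Perfect competition: P = MC = 122.5, so 206 − 0.5Q = 122.5 and Q = 167.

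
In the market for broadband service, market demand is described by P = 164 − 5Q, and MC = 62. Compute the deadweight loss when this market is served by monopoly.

Under competition P = MC = 62, so Q = (164 − 62)/5 = 20.4.
The monopolist equates marginal revenue to marginal cost: 164 − 10Q = 62, so Q = 10.2. From demand, P = 113.
DWL is the triangle between Q = 10.2 and Q = 20.4: ½·(20.4 − 10.2)·(113 − 62) = 260.1.

DWL = 260.1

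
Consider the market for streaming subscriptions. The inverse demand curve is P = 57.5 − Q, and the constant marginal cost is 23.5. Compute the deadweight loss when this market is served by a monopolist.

Under competition P = MC = 23.5, so Q = (57.5 − 23.5)/1 = 34.
The monopolist equates marginal revenue to marginal cost: 57.5 − 2Q = 23.5, so Q = 17. From demand, P = 40.5.
DWL is the triangle between Q = 17 and Q = 34: ½·(34 − 17)·(40.5 − 23.5) = 144.5.

DWL = 144.5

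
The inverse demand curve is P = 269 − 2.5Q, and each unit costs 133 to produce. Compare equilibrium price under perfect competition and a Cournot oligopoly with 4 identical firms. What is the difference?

P rises by 27.2

Under competition P = MC = 133, so Q = (269 − 133)/2.5 = 54.4.
With 4 symmetric Cournot firms, each firm's FOC gives 269 − 12.5q = 133, so q = 10.88, Q = 4·10.88 = 43.52, and P = 160.2.
Change in equilibrium price: 160.2 − 133 = 27.2.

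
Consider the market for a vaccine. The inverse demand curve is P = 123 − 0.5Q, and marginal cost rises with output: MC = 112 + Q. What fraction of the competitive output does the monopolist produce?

A monopolist chooses Q where MR = MC. MR = 123 − Q; setting this equal to 112 + Q gives Q = 5.5 and P = 120.25.
Under competition P = MC: 123 − 0.5Q = 112 + Q ⇒ Q = 22/3, P = 358/3.
Ratio Q_m/Q_c = 5.5/(22/3) = 0.75.

Q_m/Q_c = 0.75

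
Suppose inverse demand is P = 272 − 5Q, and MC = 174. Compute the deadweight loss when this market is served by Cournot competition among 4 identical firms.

DWL = 38.416

Under competition P = MC = 174, so Q = (272 − 174)/5 = 19.6.
Cournot with 4 identical firms: the symmetric best-response condition is 272 − 25q = 174. Each firm produces q = 3.92, total output Q = 15.68, price P = 193.6.
DWL is the triangle between Q = 15.68 and Q = 19.6: ½·(19.6 − 15.68)·(193.6 − 174) = 38.416.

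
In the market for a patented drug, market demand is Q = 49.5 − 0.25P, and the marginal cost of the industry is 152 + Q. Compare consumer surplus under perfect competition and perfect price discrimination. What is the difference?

Inverting demand: P = 198 − 4Q.
Under competition P = MC: 198 − 4Q = 152 + Q ⇒ Q = 9.2, P = 161.2.
CS = ½·(198 − 161.2)·9.2 = 169.28.
A perfectly discriminating monopolist sells every unit with P(Q) ≥ MC(Q), so output equals the competitive quantity Q = 9.2. Each buyer pays their reservation price, so CS = 0 and the firm captures all surplus.
CS = 0.
Change in consumer surplus: 0 − 169.28 = −169.28.

Consumer surplus falls by 169.28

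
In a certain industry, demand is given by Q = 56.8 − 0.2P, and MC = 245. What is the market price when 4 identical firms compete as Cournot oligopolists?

Inverting demand: P = 284 − 5Q.
Cournot with 4 identical firms: the symmetric best-response condition is 284 − 25q = 245. Each firm produces q = 1.56, total output Q = 6.24, price P = 252.8.

P = 252.8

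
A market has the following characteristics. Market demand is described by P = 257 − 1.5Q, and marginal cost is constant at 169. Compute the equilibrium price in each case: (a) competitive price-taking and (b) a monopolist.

Perfect competition: P = MC = 169, so 257 − 1.5Q = 169 and Q = 176/3.
The monopolist equates marginal revenue to marginal cost: 257 − 3Q = 169, so Q = 88/3. From demand, P = 213.

Competition: P = 169; Monopoly: P = 213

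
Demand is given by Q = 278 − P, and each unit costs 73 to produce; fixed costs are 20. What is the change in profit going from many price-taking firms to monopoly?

Profit rises by 10506.25

Inverting demand: P = 278 − Q.
Perfect competition: P = MC = 73, so 278 − Q = 73 and Q = 205.
Profit = (73 − 73)·205 − 20 = −20.
A monopolist chooses Q where MR = MC. MR = 278 − 2Q; setting this equal to 73 gives Q = 102.5 and P = 175.5.
Profit = (175.5 − 73)·102.5 − 20 = 10486.25.
Change in profit: 10486.25 − −20 = 10506.25.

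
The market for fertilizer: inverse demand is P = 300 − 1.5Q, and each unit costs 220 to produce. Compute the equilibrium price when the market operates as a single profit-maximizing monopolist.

Monopoly sets MR = MC: 300 − 3Q = 220 ⇒ Q = 80/3, P = 300 − 1.5·80/3 = 260.

P = 260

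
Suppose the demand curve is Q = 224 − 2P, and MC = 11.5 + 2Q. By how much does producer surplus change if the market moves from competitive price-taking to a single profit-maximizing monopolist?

Producer surplus rises by 67.335

Inverting demand: P = 112 − 0.5Q.
Under competition P = MC: 112 − 0.5Q = 11.5 + 2Q ⇒ Q = 40.2, P = 91.9.
PS = P·Q − VC(Q) = 91.9·40.2 − (11.5·40.2 + ½·2·40.2²) = 1616.04.
A monopolist chooses Q where MR = MC. MR = 112 − Q; setting this equal to 11.5 + 2Q gives Q = 33.5 and P = 95.25.
PS = P·Q − VC(Q) = 95.25·33.5 − (11.5·33.5 + ½·2·33.5²) = 1683.375.
Change in producer surplus: 1683.375 − 1616.04 = 67.335.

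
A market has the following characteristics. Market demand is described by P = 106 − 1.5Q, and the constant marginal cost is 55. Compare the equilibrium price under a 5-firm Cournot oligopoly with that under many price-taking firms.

Cournot: P = 63.5; Competition: P = 55

With 5 symmetric Cournot firms, each firm's FOC gives 106 − 9q = 55, so q = 17/3, Q = 5·17/3 = 85/3, and P = 63.5.
Competitive firms price at marginal cost: P = 55, giving Q = 34.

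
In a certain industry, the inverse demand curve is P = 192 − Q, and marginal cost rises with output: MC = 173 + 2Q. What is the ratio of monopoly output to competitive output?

The monopolist equates marginal revenue to marginal cost: 192 − 2Q = 173 + 2Q, so Q = 4.75. From demand, P = 187.25.
Under competition P = MC: 192 − Q = 173 + 2Q ⇒ Q = 19/3, P = 557/3.
Ratio Q_m/Q_c = 4.75/(19/3) = 0.75.

Q_m/Q_c = 0.75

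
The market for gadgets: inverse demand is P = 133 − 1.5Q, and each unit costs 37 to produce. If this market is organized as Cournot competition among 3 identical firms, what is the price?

P = 61

With 3 symmetric Cournot firms, each firm's FOC gives 133 − 6q = 37, so q = 16, Q = 3·16 = 48, and P = 61.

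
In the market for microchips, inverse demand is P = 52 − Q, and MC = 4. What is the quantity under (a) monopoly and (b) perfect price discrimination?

Monopoly sets MR = MC: 52 − 2Q = 4 ⇒ Q = 24, P = 52 − 24 = 28.
A perfectly discriminating monopolist sells every unit with P(Q) ≥ MC(Q), so output equals the competitive quantity Q = 48. Each buyer pays their reservation price, so CS = 0 and the firm captures all surplus.

Monopoly: Q = 24; Perfect PD: Q = 48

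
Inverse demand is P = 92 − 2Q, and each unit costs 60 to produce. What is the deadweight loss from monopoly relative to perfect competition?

DWL = 64

Competitive firms price at marginal cost: P = 60, giving Q = 16.
Monopoly sets MR = MC: 92 − 4Q = 60 ⇒ Q = 8, P = 92 − 2·8 = 76.
DWL is the triangle between Q = 8 and Q = 16: ½·(16 − 8)·(76 − 60) = 64.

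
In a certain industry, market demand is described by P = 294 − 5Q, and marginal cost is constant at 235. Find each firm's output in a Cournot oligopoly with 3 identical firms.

q_i = 2.95

In a 3-firm Cournot equilibrium, symmetry and the first-order condition give q = (294 − 235)/(20) = 2.95. So Q = 8.85 and P = 249.75.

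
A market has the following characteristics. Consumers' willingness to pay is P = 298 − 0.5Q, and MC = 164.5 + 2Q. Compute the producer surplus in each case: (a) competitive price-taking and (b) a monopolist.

Competition: PS = 2851.56; Monopoly: PS = 2970.375

Competitive equilibrium sets price equal to marginal cost: 298 − 0.5Q = 164.5 + 2Q, so Q = 53.4 and P = 271.3.
PS = P·Q − VC(Q) = 271.3·53.4 − (164.5·53.4 + ½·2·53.4²) = 2851.56.
The monopolist equates marginal revenue to marginal cost: 298 − Q = 164.5 + 2Q, so Q = 44.5. From demand, P = 275.75.
PS = P·Q − VC(Q) = 275.75·44.5 − (164.5·44.5 + ½·2·44.5²) = 2970.375.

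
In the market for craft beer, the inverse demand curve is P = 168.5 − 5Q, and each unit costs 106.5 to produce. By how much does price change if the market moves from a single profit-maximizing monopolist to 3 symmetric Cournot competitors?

The monopolist equates marginal revenue to marginal cost: 168.5 − 10Q = 106.5, so Q = 6.2. From demand, P = 137.5.
Cournot with 3 identical firms: the symmetric best-response condition is 168.5 − 20q = 106.5. Each firm produces q = 3.1, total output Q = 9.3, price P = 122.
Change in price: 122 − 137.5 = −15.5.

P falls by 15.5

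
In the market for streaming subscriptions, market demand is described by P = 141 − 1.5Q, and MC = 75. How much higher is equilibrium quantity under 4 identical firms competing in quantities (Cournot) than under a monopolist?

Equilibrium quantity rises by 13.2

A monopolist chooses Q where MR = MC. MR = 141 − 3Q; setting this equal to 75 gives Q = 22 and P = 108.
In a 4-firm Cournot equilibrium, symmetry and the first-order condition give q = (141 − 75)/(7.5) = 8.8. So Q = 35.2 and P = 88.2.
Change in equilibrium quantity: 35.2 − 22 = 13.2.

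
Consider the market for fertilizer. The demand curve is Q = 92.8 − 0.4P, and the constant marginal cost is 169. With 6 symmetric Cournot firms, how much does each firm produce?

Inverting demand: P = 232 − 2.5Q.
With 6 symmetric Cournot firms, each firm's FOC gives 232 − 17.5q = 169, so q = 3.6, Q = 6·3.6 = 21.6, and P = 178.

q_i = 3.6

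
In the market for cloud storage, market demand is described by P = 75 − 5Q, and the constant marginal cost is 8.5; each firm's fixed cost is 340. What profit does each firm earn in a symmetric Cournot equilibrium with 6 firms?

π_i = −321.95

With 6 symmetric Cournot firms, each firm's FOC gives 75 − 35q = 8.5, so q = 1.9, Q = 6·1.9 = 11.4, and P = 18.
Each firm's profit = (18 − 8.5)·1.9 − 340 = −321.95.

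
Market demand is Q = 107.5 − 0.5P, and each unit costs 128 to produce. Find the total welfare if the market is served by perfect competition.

Inverting demand: P = 215 − 2Q.
Perfect competition: P = MC = 128, so 215 − 2Q = 128 and Q = 43.5.
CS = ½·(215 − 128)·43.5 = 1892.25; PS = (128 − 128)·43.5 = 0; TS = 1892.25.

TS = 1892.25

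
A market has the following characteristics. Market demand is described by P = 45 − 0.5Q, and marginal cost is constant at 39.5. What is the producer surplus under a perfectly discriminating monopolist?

PS = 30.25

Under first-degree price discrimination the firm charges each unit its demand price and produces up to where P = MC, i.e. Q = 11. Consumer surplus is zero; producer surplus equals total surplus.
PS = ½·(45 − 39.5)·11 = 30.25.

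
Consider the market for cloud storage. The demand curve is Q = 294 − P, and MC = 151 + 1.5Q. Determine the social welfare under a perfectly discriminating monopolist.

TS = 4089.8

Inverting demand: P = 294 − Q.
A perfectly discriminating monopolist sells every unit with P(Q) ≥ MC(Q), so output equals the competitive quantity Q = 57.2. Each buyer pays their reservation price, so CS = 0 and the firm captures all surplus.
TS = 4089.8 (equal to competitive TS).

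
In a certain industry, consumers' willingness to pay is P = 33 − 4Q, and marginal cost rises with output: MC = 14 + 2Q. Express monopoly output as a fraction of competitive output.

Q_m/Q_c = 0.6

Monopoly sets MR = MC: 33 − 8Q = 14 + 2Q ⇒ Q = 1.9, P = 33 − 4·1.9 = 25.4.
Under competition P = MC: 33 − 4Q = 14 + 2Q ⇒ Q = 19/6, P = 61/3.
Ratio Q_m/Q_c = 1.9/(19/6) = 0.6.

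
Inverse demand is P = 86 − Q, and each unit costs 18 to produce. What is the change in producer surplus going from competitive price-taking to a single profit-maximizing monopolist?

PS rises by 1156

Under competition P = MC = 18, so Q = (86 − 18)/1 = 68.
PS = (18 − 18)·68 = 0.
Monopoly sets MR = MC: 86 − 2Q = 18 ⇒ Q = 34, P = 86 − 34 = 52.
PS = (52 − 18)·34 = 1156.
Change in producer surplus: 1156 − 0 = 1156.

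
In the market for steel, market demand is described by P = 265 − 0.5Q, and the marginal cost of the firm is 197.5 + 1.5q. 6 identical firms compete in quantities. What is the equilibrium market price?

P = 224.5

With 6 symmetric Cournot firms, each firm's FOC gives 265 − 3.5q = 197.5 + 1.5q, so q = 13.5, Q = 6·13.5 = 81, and P = 224.5.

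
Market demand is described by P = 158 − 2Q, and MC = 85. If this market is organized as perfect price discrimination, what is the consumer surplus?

CS = 0

A perfectly discriminating monopolist sells every unit with P(Q) ≥ MC(Q), so output equals the competitive quantity Q = 36.5. Each buyer pays their reservation price, so CS = 0 and the firm captures all surplus.
CS = 0.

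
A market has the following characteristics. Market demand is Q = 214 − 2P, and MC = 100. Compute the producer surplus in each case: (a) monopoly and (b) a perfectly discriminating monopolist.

Monopoly: PS = 24.5; Perfect PD: PS = 49

Inverting demand: P = 107 − 0.5Q.
Monopoly sets MR = MC: 107 − Q = 100 ⇒ Q = 7, P = 107 − 0.5·7 = 103.5.
PS = (103.5 − 100)·7 = 24.5.
A perfectly discriminating monopolist sells every unit with P(Q) ≥ MC(Q), so output equals the competitive quantity Q = 14. Each buyer pays their reservation price, so CS = 0 and the firm captures all surplus.
PS = ½·(107 − 100)·14 = 49.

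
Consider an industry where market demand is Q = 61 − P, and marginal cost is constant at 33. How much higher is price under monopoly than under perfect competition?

P rises by 14

Inverting demand: P = 61 − Q.
Competitive firms price at marginal cost: P = 33, giving Q = 28.
Monopoly sets MR = MC: 61 − 2Q = 33 ⇒ Q = 14, P = 61 − 14 = 47.
Change in price: 47 − 33 = 14.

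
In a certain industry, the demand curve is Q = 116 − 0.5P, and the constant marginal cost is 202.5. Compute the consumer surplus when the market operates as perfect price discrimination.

Inverting demand: P = 232 − 2Q.
A perfectly discriminating monopolist sells every unit with P(Q) ≥ MC(Q), so output equals the competitive quantity Q = 14.75. Each buyer pays their reservation price, so CS = 0 and the firm captures all surplus.
CS = 0.

CS = 0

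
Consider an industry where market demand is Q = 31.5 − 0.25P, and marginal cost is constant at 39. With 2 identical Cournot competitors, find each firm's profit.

Inverting demand: P = 126 − 4Q.
Cournot with 2 identical firms: the symmetric best-response condition is 126 − 12q = 39. Each firm produces q = 7.25, total output Q = 14.5, price P = 68.
Each firm's profit = (68 − 39)·7.25 = 210.25.

π_i = 210.25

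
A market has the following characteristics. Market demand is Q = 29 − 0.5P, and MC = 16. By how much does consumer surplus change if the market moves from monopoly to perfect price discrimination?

Consumer surplus falls by 110.25

Inverting demand: P = 58 − 2Q.
Monopoly sets MR = MC: 58 − 4Q = 16 ⇒ Q = 10.5, P = 58 − 2·10.5 = 37.
CS = ½·(58 − 37)·10.5 = 110.25.
With perfect price discrimination, output is the efficient level Q = 21 (where demand meets MC), but every buyer pays their willingness to pay: CS = 0 and PS = total surplus.
CS = 0.
Change in consumer surplus: 0 − 110.25 = −110.25.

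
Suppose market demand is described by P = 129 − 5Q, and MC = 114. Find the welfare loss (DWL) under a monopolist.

DWL = 5.625

Perfect competition: P = MC = 114, so 129 − 5Q = 114 and Q = 3.
The monopolist equates marginal revenue to marginal cost: 129 − 10Q = 114, so Q = 1.5. From demand, P = 121.5.
DWL is the triangle between Q = 1.5 and Q = 3: ½·(3 − 1.5)·(121.5 − 114) = 5.625.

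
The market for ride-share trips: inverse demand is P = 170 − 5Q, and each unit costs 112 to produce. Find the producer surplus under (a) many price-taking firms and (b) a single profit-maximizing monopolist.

Competition: PS = 0; Monopoly: PS = 168.2

Competitive firms price at marginal cost: P = 112, giving Q = 11.6.
PS = (112 − 112)·11.6 = 0.
The monopolist equates marginal revenue to marginal cost: 170 − 10Q = 112, so Q = 5.8. From demand, P = 141.
PS = (141 − 112)·5.8 = 168.2.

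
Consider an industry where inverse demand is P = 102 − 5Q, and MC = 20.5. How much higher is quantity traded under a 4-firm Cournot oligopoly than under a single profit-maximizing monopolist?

Quantity traded rises by 4.89

Monopoly sets MR = MC: 102 − 10Q = 20.5 ⇒ Q = 8.15, P = 102 − 5·8.15 = 61.25.
In a 4-firm Cournot equilibrium, symmetry and the first-order condition give q = (102 − 20.5)/(25) = 3.26. So Q = 13.04 and P = 36.8.
Change in quantity traded: 13.04 − 8.15 = 4.89.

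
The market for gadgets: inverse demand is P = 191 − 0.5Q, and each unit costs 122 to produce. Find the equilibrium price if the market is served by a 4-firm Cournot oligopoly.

In a 4-firm Cournot equilibrium, symmetry and the first-order condition give q = (191 − 122)/(2.5) = 27.6. So Q = 110.4 and P = 135.8.

P = 135.8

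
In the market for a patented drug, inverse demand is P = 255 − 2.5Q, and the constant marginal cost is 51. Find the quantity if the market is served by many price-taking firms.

Perfect competition: P = MC = 51, so 255 − 2.5Q = 51 and Q = 81.6.

Q = 81.6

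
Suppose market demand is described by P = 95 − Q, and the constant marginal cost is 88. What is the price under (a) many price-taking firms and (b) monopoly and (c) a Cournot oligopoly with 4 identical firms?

Perfect competition: P = MC = 88, so 95 − Q = 88 and Q = 7.
Monopoly sets MR = MC: 95 − 2Q = 88 ⇒ Q = 3.5, P = 95 − 3.5 = 91.5.
With 4 symmetric Cournot firms, each firm's FOC gives 95 − 5q = 88, so q = 1.4, Q = 4·1.4 = 5.6, and P = 89.4.

Competition: P = 88; Monopoly: P = 91.5; Cournot: P = 89.4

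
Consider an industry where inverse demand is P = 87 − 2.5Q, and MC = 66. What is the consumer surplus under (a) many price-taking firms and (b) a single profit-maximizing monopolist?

Perfect competition: P = MC = 66, so 87 − 2.5Q = 66 and Q = 8.4.
CS = ½·(87 − 66)·8.4 = 88.2.
A monopolist chooses Q where MR = MC. MR = 87 − 5Q; setting this equal to 66 gives Q = 4.2 and P = 76.5.
CS = ½·(87 − 76.5)·4.2 = 22.05.

Competition: CS = 88.2; Monopoly: CS = 22.05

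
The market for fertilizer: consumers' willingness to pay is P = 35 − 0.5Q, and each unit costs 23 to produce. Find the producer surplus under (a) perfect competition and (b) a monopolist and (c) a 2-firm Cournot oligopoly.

Under competition P = MC = 23, so Q = (35 − 23)/0.5 = 24.
PS = (23 − 23)·24 = 0.
The monopolist equates marginal revenue to marginal cost: 35 − Q = 23, so Q = 12. From demand, P = 29.
PS = (29 − 23)·12 = 72.
With 2 symmetric Cournot firms, each firm's FOC gives 35 − 1.5q = 23, so q = 8, Q = 2·8 = 16, and P = 27.
PS = (27 − 23)·16 = 64.

Competition: PS = 0; Monopoly: PS = 72; Cournot: PS = 64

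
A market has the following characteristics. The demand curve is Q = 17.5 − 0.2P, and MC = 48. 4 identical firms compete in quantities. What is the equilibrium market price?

Inverting demand: P = 87.5 − 5Q.
Cournot with 4 identical firms: the symmetric best-response condition is 87.5 − 25q = 48. Each firm produces q = 1.58, total output Q = 6.32, price P = 55.9.

P = 55.9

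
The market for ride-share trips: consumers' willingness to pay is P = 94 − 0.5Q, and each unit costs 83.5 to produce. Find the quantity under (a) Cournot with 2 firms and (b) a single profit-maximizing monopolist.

With 2 symmetric Cournot firms, each firm's FOC gives 94 − 1.5q = 83.5, so q = 7, Q = 2·7 = 14, and P = 87.
Monopoly sets MR = MC: 94 − Q = 83.5 ⇒ Q = 10.5, P = 94 − 0.5·10.5 = 88.75.

Cournot: Q = 14; Monopoly: Q = 10.5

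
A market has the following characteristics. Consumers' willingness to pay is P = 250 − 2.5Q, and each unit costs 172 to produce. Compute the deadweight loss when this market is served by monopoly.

Under competition P = MC = 172, so Q = (250 − 172)/2.5 = 31.2.
A monopolist chooses Q where MR = MC. MR = 250 − 5Q; setting this equal to 172 gives Q = 15.6 and P = 211.
DWL is the triangle between Q = 15.6 and Q = 31.2: ½·(31.2 − 15.6)·(211 − 172) = 304.2.

DWL = 304.2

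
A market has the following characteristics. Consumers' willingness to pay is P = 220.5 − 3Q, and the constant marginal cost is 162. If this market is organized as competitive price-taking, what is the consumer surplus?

Perfect competition: P = MC = 162, so 220.5 − 3Q = 162 and Q = 19.5.
CS = ½·(220.5 − 162)·19.5 = 570.375.

CS = 570.375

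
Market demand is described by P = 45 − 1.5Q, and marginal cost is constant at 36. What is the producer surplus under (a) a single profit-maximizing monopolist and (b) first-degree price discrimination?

Monopoly: PS = 13.5; Perfect PD: PS = 27

Monopoly sets MR = MC: 45 − 3Q = 36 ⇒ Q = 3, P = 45 − 1.5·3 = 40.5.
PS = (40.5 − 36)·3 = 13.5.
A perfectly discriminating monopolist sells every unit with P(Q) ≥ MC(Q), so output equals the competitive quantity Q = 6. Each buyer pays their reservation price, so CS = 0 and the firm captures all surplus.
PS = ½·(45 − 36)·6 = 27.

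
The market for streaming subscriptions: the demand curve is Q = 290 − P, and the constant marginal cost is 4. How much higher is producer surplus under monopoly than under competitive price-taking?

Producer surplus rises by 20449

Inverting demand: P = 290 − Q.
Competitive firms price at marginal cost: P = 4, giving Q = 286.
PS = (4 − 4)·286 = 0.
Monopoly sets MR = MC: 290 − 2Q = 4 ⇒ Q = 143, P = 290 − 143 = 147.
PS = (147 − 4)·143 = 20449.
Change in producer surplus: 20449 − 0 = 20449.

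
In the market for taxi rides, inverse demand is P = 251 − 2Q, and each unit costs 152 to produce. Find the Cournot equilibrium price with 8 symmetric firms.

P = 163

With 8 symmetric Cournot firms, each firm's FOC gives 251 − 18q = 152, so q = 5.5, Q = 8·5.5 = 44, and P = 163.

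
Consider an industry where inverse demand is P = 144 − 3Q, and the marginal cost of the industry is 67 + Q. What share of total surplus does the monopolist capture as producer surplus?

Monopoly sets MR = MC: 144 − 6Q = 67 + Q ⇒ Q = 11, P = 144 − 3·11 = 111.
CS = ½·(144 − 111)·11 = 181.5.
PS = P·Q − VC(Q) = 111·11 − (67·11 + ½·1·11²) = 423.5.
Share captured = PS/TS = 423.5/605 = 0.7.

PS/TS = 0.7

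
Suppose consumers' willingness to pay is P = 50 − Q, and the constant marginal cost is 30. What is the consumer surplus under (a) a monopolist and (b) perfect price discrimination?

Monopoly: CS = 50; Perfect PD: CS = 0

Monopoly sets MR = MC: 50 − 2Q = 30 ⇒ Q = 10, P = 50 − 10 = 40.
CS = ½·(50 − 40)·10 = 50.
A perfectly discriminating monopolist sells every unit with P(Q) ≥ MC(Q), so output equals the competitive quantity Q = 20. Each buyer pays their reservation price, so CS = 0 and the firm captures all surplus.
CS = 0.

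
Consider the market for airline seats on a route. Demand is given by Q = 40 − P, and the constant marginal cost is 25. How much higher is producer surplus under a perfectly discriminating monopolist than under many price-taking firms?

Producer surplus rises by 112.5

Inverting demand: P = 40 − Q.
Under competition P = MC = 25, so Q = (40 − 25)/1 = 15.
PS = (25 − 25)·15 = 0.
Under first-degree price discrimination the firm charges each unit its demand price and produces up to where P = MC, i.e. Q = 15. Consumer surplus is zero; producer surplus equals total surplus.
PS = ½·(40 − 25)·15 = 112.5.
Change in producer surplus: 112.5 − 0 = 112.5.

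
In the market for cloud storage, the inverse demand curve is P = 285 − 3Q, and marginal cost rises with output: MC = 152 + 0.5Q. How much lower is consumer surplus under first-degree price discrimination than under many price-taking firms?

Consumer surplus falls by 2166

Competitive equilibrium sets price equal to marginal cost: 285 − 3Q = 152 + 0.5Q, so Q = 38 and P = 171.
CS = ½·(285 − 171)·38 = 2166.
With perfect price discrimination, output is the efficient level Q = 38 (where demand meets MC), but every buyer pays their willingness to pay: CS = 0 and PS = total surplus.
CS = 0.
Change in consumer surplus: 0 − 2166 = −2166.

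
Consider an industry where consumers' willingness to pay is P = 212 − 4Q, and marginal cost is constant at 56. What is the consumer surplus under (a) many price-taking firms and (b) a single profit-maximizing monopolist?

Under competition P = MC = 56, so Q = (212 − 56)/4 = 39.
CS = ½·(212 − 56)·39 = 3042.
The monopolist equates marginal revenue to marginal cost: 212 − 8Q = 56, so Q = 19.5. From demand, P = 134.
CS = ½·(212 − 134)·19.5 = 760.5.

Competition: CS = 3042; Monopoly: CS = 760.5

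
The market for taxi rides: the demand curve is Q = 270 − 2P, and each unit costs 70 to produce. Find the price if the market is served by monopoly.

P = 102.5

Inverting demand: P = 135 − 0.5Q.
Monopoly sets MR = MC: 135 − Q = 70 ⇒ Q = 65, P = 135 − 0.5·65 = 102.5.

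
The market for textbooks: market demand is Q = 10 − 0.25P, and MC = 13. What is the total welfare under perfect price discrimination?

TS = 91.125

Inverting demand: P = 40 − 4Q.
With perfect price discrimination, output is the efficient level Q = 6.75 (where demand meets MC), but every buyer pays their willingness to pay: CS = 0 and PS = total surplus.
TS = 91.125 (equal to competitive TS).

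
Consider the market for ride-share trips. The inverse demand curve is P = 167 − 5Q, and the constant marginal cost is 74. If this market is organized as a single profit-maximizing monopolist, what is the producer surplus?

PS = 432.45

A monopolist chooses Q where MR = MC. MR = 167 − 10Q; setting this equal to 74 gives Q = 9.3 and P = 120.5.
PS = (120.5 − 74)·9.3 = 432.45.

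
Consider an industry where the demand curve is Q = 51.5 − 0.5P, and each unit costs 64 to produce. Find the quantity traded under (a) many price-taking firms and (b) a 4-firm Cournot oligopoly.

Inverting demand: P = 103 − 2Q.
Competitive firms price at marginal cost: P = 64, giving Q = 19.5.
Cournot with 4 identical firms: the symmetric best-response condition is 103 − 10q = 64. Each firm produces q = 3.9, total output Q = 15.6, price P = 71.8.

Competition: Q = 19.5; Cournot: Q = 15.6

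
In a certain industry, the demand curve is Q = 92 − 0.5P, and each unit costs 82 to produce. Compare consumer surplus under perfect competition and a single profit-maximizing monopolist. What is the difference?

CS falls by 1950.75

Inverting demand: P = 184 − 2Q.
Perfect competition: P = MC = 82, so 184 − 2Q = 82 and Q = 51.
CS = ½·(184 − 82)·51 = 2601.
The monopolist equates marginal revenue to marginal cost: 184 − 4Q = 82, so Q = 25.5. From demand, P = 133.
CS = ½·(184 − 133)·25.5 = 650.25.
Change in consumer surplus: 650.25 − 2601 = −1950.75.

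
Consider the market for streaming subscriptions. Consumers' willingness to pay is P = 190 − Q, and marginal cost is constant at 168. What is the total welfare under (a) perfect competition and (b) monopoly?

Competition: TS = 242; Monopoly: TS = 181.5

Under competition P = MC = 168, so Q = (190 − 168)/1 = 22.
CS = ½·(190 − 168)·22 = 242; PS = (168 − 168)·22 = 0; TS = 242.
The monopolist equates marginal revenue to marginal cost: 190 − 2Q = 168, so Q = 11. From demand, P = 179.
CS = ½·(190 − 179)·11 = 60.5; PS = (179 − 168)·11 = 121; TS = 181.5.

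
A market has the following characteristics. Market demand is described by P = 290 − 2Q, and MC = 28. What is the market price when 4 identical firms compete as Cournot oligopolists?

P = 80.4

With 4 symmetric Cournot firms, each firm's FOC gives 290 − 10q = 28, so q = 26.2, Q = 4·26.2 = 104.8, and P = 80.4.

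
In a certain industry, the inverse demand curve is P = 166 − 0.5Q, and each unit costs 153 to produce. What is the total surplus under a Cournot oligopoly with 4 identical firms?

TS = 162.24

With 4 symmetric Cournot firms, each firm's FOC gives 166 − 2.5q = 153, so q = 5.2, Q = 4·5.2 = 20.8, and P = 155.6.
CS = ½·(166 − 155.6)·20.8 = 108.16; PS = (155.6 − 153)·20.8 = 54.08; TS = 162.24.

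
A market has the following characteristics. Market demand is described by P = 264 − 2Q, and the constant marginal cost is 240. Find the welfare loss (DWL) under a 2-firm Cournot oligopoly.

DWL = 16

Perfect competition: P = MC = 240, so 264 − 2Q = 240 and Q = 12.
Cournot with 2 identical firms: the symmetric best-response condition is 264 − 6q = 240. Each firm produces q = 4, total output Q = 8, price P = 248.
DWL is the triangle between Q = 8 and Q = 12: ½·(12 − 8)·(248 − 240) = 16.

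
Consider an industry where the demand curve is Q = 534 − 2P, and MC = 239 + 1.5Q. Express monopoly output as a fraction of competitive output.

Inverting demand: P = 267 − 0.5Q.
Monopoly sets MR = MC: 267 − Q = 239 + 1.5Q ⇒ Q = 11.2, P = 267 − 0.5·11.2 = 261.4.
Competitive equilibrium sets price equal to marginal cost: 267 − 0.5Q = 239 + 1.5Q, so Q = 14 and P = 260.
Ratio Q_m/Q_c = 11.2/14 = 0.8.

Q_m/Q_c = 0.8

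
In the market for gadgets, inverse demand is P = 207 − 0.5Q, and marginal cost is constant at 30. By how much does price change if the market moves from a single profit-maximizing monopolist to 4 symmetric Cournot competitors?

A monopolist chooses Q where MR = MC. MR = 207 − Q; setting this equal to 30 gives Q = 177 and P = 118.5.
With 4 symmetric Cournot firms, each firm's FOC gives 207 − 2.5q = 30, so q = 70.8, Q = 4·70.8 = 283.2, and P = 65.4.
Change in price: 65.4 − 118.5 = −53.1.

Price falls by 53.1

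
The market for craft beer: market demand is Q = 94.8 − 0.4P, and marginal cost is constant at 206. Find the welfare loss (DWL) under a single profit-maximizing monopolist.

Inverting demand: P = 237 − 2.5Q.
Competitive firms price at marginal cost: P = 206, giving Q = 12.4.
Monopoly sets MR = MC: 237 − 5Q = 206 ⇒ Q = 6.2, P = 237 − 2.5·6.2 = 221.5.
DWL is the triangle between Q = 6.2 and Q = 12.4: ½·(12.4 − 6.2)·(221.5 − 206) = 48.05.

DWL = 48.05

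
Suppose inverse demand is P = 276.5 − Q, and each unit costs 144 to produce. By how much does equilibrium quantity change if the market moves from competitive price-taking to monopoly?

Competitive firms price at marginal cost: P = 144, giving Q = 132.5.
Monopoly sets MR = MC: 276.5 − 2Q = 144 ⇒ Q = 66.25, P = 276.5 − 66.25 = 210.25.
Change in equilibrium quantity: 66.25 − 132.5 = −66.25.

Equilibrium quantity falls by 66.25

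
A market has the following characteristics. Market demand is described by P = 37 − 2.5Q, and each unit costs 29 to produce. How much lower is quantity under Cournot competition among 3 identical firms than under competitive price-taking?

Competitive firms price at marginal cost: P = 29, giving Q = 3.2.
With 3 symmetric Cournot firms, each firm's FOC gives 37 − 10q = 29, so q = 0.8, Q = 3·0.8 = 2.4, and P = 31.
Change in quantity: 2.4 − 3.2 = −0.8.

Q falls by 0.8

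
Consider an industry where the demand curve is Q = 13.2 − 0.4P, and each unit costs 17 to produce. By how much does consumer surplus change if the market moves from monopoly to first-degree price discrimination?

Consumer surplus falls by 12.8

Inverting demand: P = 33 − 2.5Q.
The monopolist equates marginal revenue to marginal cost: 33 − 5Q = 17, so Q = 3.2. From demand, P = 25.
CS = ½·(33 − 25)·3.2 = 12.8.
A perfectly discriminating monopolist sells every unit with P(Q) ≥ MC(Q), so output equals the competitive quantity Q = 6.4. Each buyer pays their reservation price, so CS = 0 and the firm captures all surplus.
CS = 0.
Change in consumer surplus: 0 − 12.8 = −12.8.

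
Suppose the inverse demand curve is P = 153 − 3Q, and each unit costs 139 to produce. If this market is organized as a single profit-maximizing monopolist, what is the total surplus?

Monopoly sets MR = MC: 153 − 6Q = 139 ⇒ Q = 7/3, P = 153 − 3·7/3 = 146.
CS = ½·(153 − 146)·7/3 = 49/6; PS = (146 − 139)·7/3 = 49/3; TS = 24.5.

TS = 24.5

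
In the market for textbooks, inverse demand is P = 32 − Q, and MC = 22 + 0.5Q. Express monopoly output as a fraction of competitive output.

Q_m/Q_c = 0.6

A monopolist chooses Q where MR = MC. MR = 32 − 2Q; setting this equal to 22 + 0.5Q gives Q = 4 and P = 28.
Under competition P = MC: 32 − Q = 22 + 0.5Q ⇒ Q = 20/3, P = 76/3.
Ratio Q_m/Q_c = 4/(20/3) = 0.6.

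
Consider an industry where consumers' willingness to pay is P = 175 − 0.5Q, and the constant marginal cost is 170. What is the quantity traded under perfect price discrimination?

With perfect price discrimination, output is the efficient level Q = 10 (where demand meets MC), but every buyer pays their willingness to pay: CS = 0 and PS = total surplus.

Q = 10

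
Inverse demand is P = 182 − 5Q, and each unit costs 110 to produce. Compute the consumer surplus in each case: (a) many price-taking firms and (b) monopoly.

Competitive firms price at marginal cost: P = 110, giving Q = 14.4.
CS = ½·(182 − 110)·14.4 = 518.4.
The monopolist equates marginal revenue to marginal cost: 182 − 10Q = 110, so Q = 7.2. From demand, P = 146.
CS = ½·(182 − 146)·7.2 = 129.6.

Competition: CS = 518.4; Monopoly: CS = 129.6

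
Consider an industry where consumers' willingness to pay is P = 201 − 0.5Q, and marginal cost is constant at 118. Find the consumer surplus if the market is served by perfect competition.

CS = 6889

Competitive firms price at marginal cost: P = 118, giving Q = 166.
CS = ½·(201 − 118)·166 = 6889.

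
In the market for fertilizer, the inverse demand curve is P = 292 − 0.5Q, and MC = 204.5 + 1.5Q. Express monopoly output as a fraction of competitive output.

Q_m/Q_c = 0.8

A monopolist chooses Q where MR = MC. MR = 292 − Q; setting this equal to 204.5 + 1.5Q gives Q = 35 and P = 274.5.
Competitive equilibrium sets price equal to marginal cost: 292 − 0.5Q = 204.5 + 1.5Q, so Q = 43.75 and P = 270.125.
Ratio Q_m/Q_c = 35/43.75 = 0.8.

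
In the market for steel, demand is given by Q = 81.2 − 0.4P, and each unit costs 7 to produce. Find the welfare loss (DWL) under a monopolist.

Inverting demand: P = 203 − 2.5Q.
Perfect competition: P = MC = 7, so 203 − 2.5Q = 7 and Q = 78.4.
A monopolist chooses Q where MR = MC. MR = 203 − 5Q; setting this equal to 7 gives Q = 39.2 and P = 105.
DWL is the triangle between Q = 39.2 and Q = 78.4: ½·(78.4 − 39.2)·(105 − 7) = 1920.8.

DWL = 1920.8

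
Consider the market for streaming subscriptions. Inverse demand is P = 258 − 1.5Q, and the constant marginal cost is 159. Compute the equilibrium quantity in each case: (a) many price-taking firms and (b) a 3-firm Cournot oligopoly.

Competitive firms price at marginal cost: P = 159, giving Q = 66.
With 3 symmetric Cournot firms, each firm's FOC gives 258 − 6q = 159, so q = 16.5, Q = 3·16.5 = 49.5, and P = 183.75.

Competition: Q = 66; Cournot: Q = 49.5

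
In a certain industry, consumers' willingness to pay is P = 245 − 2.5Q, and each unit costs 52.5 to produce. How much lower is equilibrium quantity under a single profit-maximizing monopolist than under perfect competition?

Q falls by 38.5

Competitive firms price at marginal cost: P = 52.5, giving Q = 77.
Monopoly sets MR = MC: 245 − 5Q = 52.5 ⇒ Q = 38.5, P = 245 − 2.5·38.5 = 148.75.
Change in equilibrium quantity: 38.5 − 77 = −38.5.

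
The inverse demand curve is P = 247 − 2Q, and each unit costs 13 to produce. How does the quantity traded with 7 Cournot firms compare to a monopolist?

Cournot: Q = 102.375; Monopoly: Q = 58.5

In a 7-firm Cournot equilibrium, symmetry and the first-order condition give q = (247 − 13)/(16) = 14.625. So Q = 102.375 and P = 42.25.
Monopoly sets MR = MC: 247 − 4Q = 13 ⇒ Q = 58.5, P = 247 − 2·58.5 = 130.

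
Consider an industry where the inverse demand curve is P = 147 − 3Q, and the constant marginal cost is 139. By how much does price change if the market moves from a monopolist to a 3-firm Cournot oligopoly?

Monopoly sets MR = MC: 147 − 6Q = 139 ⇒ Q = 4/3, P = 147 − 3·4/3 = 143.
In a 3-firm Cournot equilibrium, symmetry and the first-order condition give q = (147 − 139)/(12) = 2/3. So Q = 2 and P = 141.
Change in price: 141 − 143 = −2.

P falls by 2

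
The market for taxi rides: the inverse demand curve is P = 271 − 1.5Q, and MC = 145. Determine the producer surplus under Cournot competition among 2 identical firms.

In a 2-firm Cournot equilibrium, symmetry and the first-order condition give q = (271 − 145)/(4.5) = 28. So Q = 56 and P = 187.
PS = (187 − 145)·56 = 2352.

PS = 2352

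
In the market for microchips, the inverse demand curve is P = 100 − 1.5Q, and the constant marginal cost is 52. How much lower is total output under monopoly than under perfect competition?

Under competition P = MC = 52, so Q = (100 − 52)/1.5 = 32.
A monopolist chooses Q where MR = MC. MR = 100 − 3Q; setting this equal to 52 gives Q = 16 and P = 76.
Change in total output: 16 − 32 = −16.

Total output falls by 16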